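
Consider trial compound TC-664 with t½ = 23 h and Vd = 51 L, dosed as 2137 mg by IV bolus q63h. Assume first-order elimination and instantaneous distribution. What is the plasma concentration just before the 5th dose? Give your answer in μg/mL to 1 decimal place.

7.4 μg/mL

f = (1/2)^(τ/t½) = (1/2)^(63/23) ≈ 0.1498.
C₀ = D/Vd = 2137/51 ≈ 41.902 μg/mL.
Before the 5th dose, 4 doses have been given. Superposition: Cmin = C₀·(f + f² + … + f^4).
≈ 41.902 × (0.1498 + 0.0224 + 0.0034 + 0.0005) ≈ 41.902 × 0.1761 ≈ 7.379 μg/mL.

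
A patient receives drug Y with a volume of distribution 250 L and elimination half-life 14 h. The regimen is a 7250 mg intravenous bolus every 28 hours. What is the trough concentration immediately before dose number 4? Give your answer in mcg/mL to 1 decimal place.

f = (1/2)^(τ/t½) = (1/2)^(28/14) ≈ 0.2500.
C₀ = D/Vd = 7250/250 ≈ 29.000 mcg/mL.
Before the 4th dose, 3 doses have been given. Superposition: Cmin = C₀·(f + f² + … + f^3).
≈ 29.000 × (0.2500 + 0.0625 + 0.0156) ≈ 29.000 × 0.3281 ≈ 9.515 mcg/mL.

9.5 mcg/mL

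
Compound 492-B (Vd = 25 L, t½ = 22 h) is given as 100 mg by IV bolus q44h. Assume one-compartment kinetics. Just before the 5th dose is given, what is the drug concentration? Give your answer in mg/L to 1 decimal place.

1.3 mg/L

f = (1/2)^(τ/t½) = (1/2)^(44/22) ≈ 0.2500.
C₀ = D/Vd = 100/25 ≈ 4.000 mg/L.
Before the 5th dose, 4 doses have been given. Superposition: Cmin = C₀·(f + f² + … + f^4).
≈ 4.000 × (0.2500 + 0.0625 + 0.0156 + 0.0039) ≈ 4.000 × 0.3320 ≈ 1.328 mg/L.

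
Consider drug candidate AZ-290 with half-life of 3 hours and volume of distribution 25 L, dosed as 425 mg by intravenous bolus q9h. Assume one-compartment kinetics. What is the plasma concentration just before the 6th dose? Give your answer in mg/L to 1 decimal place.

2.4 mg/L

f = (1/2)^(τ/t½) = (1/2)^(9/3) ≈ 0.1250.
C₀ = D/Vd = 425/25 ≈ 17.000 mg/L.
Before the 6th dose, 5 doses have been given. Superposition: Cmin = C₀·(f + f² + … + f^5).
≈ 17.000 × (0.1250 + 0.0156 + 0.0020 + 0.0002 + 0.0000) ≈ 17.000 × 0.1428 ≈ 2.428 mg/L.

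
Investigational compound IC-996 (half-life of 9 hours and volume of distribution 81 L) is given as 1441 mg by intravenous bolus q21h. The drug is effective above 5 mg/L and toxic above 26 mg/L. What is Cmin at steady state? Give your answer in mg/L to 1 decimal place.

4.4 mg/L

Over one 21-h interval, 21/9 ≈ 2.3333 half-lives elapse, leaving f ≈ 0.1984 of each dose.
Accumulation ratio R = 1/(1 − f) ≈ 1/0.8016 ≈ 1.2475.
Single-dose peak C₀ = D/Vd = 1441/81 ≈ 17.790 mg/L.
Cmax,ss = C₀/(1 − f) ≈ 17.790/0.8016 ≈ 22.193 mg/L.
Steady-state trough Cmin,ss = Cmax,ss·f ≈ 22.193 × 0.1984 ≈ 4.403 mg/L.
Trough 4.4 mg/L vs MEC 5 mg/L: subtherapeutic.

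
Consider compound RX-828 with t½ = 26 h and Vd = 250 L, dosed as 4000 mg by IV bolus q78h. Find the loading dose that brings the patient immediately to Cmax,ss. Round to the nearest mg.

f = (1/2)^(78/26) ≈ 0.125000; accumulation ratio R = 1/(1−f) ≈ 1.14286.
Loading dose to hit Cmax,ss on first dose: D_load = D_maint·R ≈ 4000 × 1.14286 ≈ 4571.44 mg.

4571 mg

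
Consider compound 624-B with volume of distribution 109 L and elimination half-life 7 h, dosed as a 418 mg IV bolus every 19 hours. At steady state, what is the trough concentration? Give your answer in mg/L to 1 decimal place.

0.7 mg/L

k = ln2/t½ = ln2/7 ≈ 0.099021 h⁻¹; fraction remaining f = e^(−kτ) = e^(−0.099021×19) ≈ 0.1524.
Accumulation ratio R = 1/(1 − f) ≈ 1/0.8476 ≈ 1.1798.
Each bolus raises the concentration by D/Vd = 418/109 ≈ 3.835 mg/L.
Cmax,ss = C₀/(1 − f) ≈ 3.835/0.8476 ≈ 4.525 mg/L.
One interval later, Cmin,ss = Cmax,ss·e^(−kτ) ≈ 4.525 × 0.1524 ≈ 0.690 mg/L.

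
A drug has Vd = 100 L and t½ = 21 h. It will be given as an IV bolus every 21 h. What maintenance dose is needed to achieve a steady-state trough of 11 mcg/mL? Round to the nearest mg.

τ/t½ = 21/21 ≈ 1, so f = (1/2)^(21/21) ≈ 0.500000.
Cmin,ss = (D/Vd)·f/(1−f), so D = Cmin,ss·Vd·(1−f)/f.
D = 11 × 100 × (1−f)/f ≈ 11 × 100 × 1.00000 ≈ 1100.00 mg.

1100 mg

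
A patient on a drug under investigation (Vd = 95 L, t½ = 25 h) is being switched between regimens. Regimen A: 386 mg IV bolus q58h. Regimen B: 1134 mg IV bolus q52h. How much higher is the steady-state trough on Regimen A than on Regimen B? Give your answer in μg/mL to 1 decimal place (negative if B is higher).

-2.7 μg/mL

Regimen A: f = (1/2)^(58/25) ≈ 0.2003; Cmin,ss = (386/95)·f/(1−f) ≈ 1.018 μg/mL.
Regimen B: f = (1/2)^(52/25) ≈ 0.2365; Cmin,ss = (1134/95)·f/(1−f) ≈ 3.698 μg/mL.
Difference ≈ 1.018 − 3.698 ≈ -2.680 μg/mL.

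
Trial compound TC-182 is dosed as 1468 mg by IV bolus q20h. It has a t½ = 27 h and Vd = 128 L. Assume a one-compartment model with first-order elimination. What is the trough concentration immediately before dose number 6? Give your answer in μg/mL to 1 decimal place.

f = (1/2)^(τ/t½) = (1/2)^(20/27) ≈ 0.5984.
C₀ = D/Vd = 1468/128 ≈ 11.469 μg/mL.
Before the 6th dose, 5 doses have been given. Superposition: Cmin = C₀·(f + f² + … + f^5).
≈ 11.469 × (0.5984 + 0.3581 + 0.2143 + 0.1282 + 0.0767) ≈ 11.469 × 1.3757 ≈ 15.778 μg/mL.

15.8 μg/mL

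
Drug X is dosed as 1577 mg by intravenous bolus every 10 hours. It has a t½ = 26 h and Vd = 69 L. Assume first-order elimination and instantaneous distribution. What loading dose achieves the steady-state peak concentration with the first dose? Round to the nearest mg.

f = (1/2)^(10/26) ≈ 0.765983; accumulation ratio R = 1/(1−f) ≈ 4.27319.
Loading dose to hit Cmax,ss on first dose: D_load = D_maint·R ≈ 1577 × 4.27319 ≈ 6738.82 mg.

6739 mg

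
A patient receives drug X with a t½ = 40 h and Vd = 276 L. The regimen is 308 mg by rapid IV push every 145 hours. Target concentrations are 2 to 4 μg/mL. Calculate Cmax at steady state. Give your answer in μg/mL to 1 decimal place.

τ/t½ = 145/40 ≈ 3.625, so fraction remaining f = (1/2)^(145/40) ≈ 0.0811.
Accumulation ratio R = 1/(1 − f) ≈ 1/0.9189 ≈ 1.0883.
Single-dose peak C₀ = D/Vd = 308/276 ≈ 1.116 μg/mL.
Steady-state peak Cmax,ss = C₀·R ≈ 1.116 × 1.0883 ≈ 1.215 μg/mL.
Peak 1.2 μg/mL vs MTC 4 μg/mL: below toxic threshold.

1.2 μg/mL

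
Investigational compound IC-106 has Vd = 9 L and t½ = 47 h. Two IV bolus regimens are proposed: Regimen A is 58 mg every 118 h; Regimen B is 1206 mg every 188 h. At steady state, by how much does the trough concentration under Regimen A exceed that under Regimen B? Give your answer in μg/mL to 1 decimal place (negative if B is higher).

-7.6 μg/mL

Regimen A: f = (1/2)^(118/47) ≈ 0.1755; Cmin,ss = (58/9)·f/(1−f) ≈ 1.372 μg/mL.
Regimen B: f = (1/2)^(188/47) ≈ 0.0625; Cmin,ss = (1206/9)·f/(1−f) ≈ 8.933 μg/mL.
Difference ≈ 1.372 − 8.933 ≈ -7.561 μg/mL.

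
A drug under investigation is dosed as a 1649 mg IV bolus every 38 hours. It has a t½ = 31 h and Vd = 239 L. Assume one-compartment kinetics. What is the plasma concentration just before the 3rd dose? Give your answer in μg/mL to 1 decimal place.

4.2 μg/mL

f = (1/2)^(τ/t½) = (1/2)^(38/31) ≈ 0.4276.
C₀ = D/Vd = 1649/239 ≈ 6.900 μg/mL.
Before the 3rd dose, 2 doses have been given. Superposition: Cmin = C₀·(f + f²).
≈ 6.900 × (0.4276 + 0.1828) ≈ 6.900 × 0.6104 ≈ 4.212 μg/mL.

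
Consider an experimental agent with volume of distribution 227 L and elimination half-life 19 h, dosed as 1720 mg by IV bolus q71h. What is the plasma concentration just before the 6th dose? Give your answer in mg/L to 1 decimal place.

0.6 mg/L

f = (1/2)^(τ/t½) = (1/2)^(71/19) ≈ 0.0750.
C₀ = D/Vd = 1720/227 ≈ 7.577 mg/L.
Before the 6th dose, 5 doses have been given. Superposition: Cmin = C₀·(f + f² + … + f^5).
≈ 7.577 × (0.0750 + 0.0056 + 0.0004 + 0.0000 + 0.0000) ≈ 7.577 × 0.0810 ≈ 0.614 mg/L.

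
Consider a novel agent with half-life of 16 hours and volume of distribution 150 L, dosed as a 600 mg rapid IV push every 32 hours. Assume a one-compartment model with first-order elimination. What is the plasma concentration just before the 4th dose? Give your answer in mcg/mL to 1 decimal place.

1.3 mcg/mL

f = (1/2)^(τ/t½) = (1/2)^(32/16) ≈ 0.2500.
C₀ = D/Vd = 600/150 ≈ 4.000 mcg/mL.
Before the 4th dose, 3 doses have been given. Superposition: Cmin = C₀·(f + f² + … + f^3).
≈ 4.000 × (0.2500 + 0.0625 + 0.0156) ≈ 4.000 × 0.3281 ≈ 1.312 mcg/mL.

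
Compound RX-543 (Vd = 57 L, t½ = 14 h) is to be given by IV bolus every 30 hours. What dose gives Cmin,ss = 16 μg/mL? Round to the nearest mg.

τ/t½ = 30/14 ≈ 2.1429, so f = (1/2)^(30/14) ≈ 0.226431.
Cmin,ss = (D/Vd)·f/(1−f), so D = Cmin,ss·Vd·(1−f)/f.
D = 16 × 57 × (1−f)/f ≈ 16 × 57 × 3.41636 ≈ 3115.72 mg.

3116 mg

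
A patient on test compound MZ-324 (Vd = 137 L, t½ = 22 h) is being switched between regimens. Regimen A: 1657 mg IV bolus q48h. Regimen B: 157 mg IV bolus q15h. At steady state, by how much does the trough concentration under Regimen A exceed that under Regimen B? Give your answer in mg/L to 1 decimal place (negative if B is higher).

1.5 mg/L

Regimen A: f = (1/2)^(48/22) ≈ 0.2204; Cmin,ss = (1657/137)·f/(1−f) ≈ 3.419 mg/L.
Regimen B: f = (1/2)^(15/22) ≈ 0.6234; Cmin,ss = (157/137)·f/(1−f) ≈ 1.897 mg/L.
Difference ≈ 3.419 − 1.897 ≈ 1.522 mg/L.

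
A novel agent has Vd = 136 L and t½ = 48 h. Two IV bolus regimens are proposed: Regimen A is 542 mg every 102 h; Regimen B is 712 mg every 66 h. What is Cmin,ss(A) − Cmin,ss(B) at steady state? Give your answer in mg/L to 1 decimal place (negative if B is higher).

-2.1 mg/L

Regimen A: f = (1/2)^(102/48) ≈ 0.2293; Cmin,ss = (542/136)·f/(1−f) ≈ 1.186 mg/L.
Regimen B: f = (1/2)^(66/48) ≈ 0.3856; Cmin,ss = (712/136)·f/(1−f) ≈ 3.286 mg/L.
Difference ≈ 1.186 − 3.286 ≈ -2.100 mg/L.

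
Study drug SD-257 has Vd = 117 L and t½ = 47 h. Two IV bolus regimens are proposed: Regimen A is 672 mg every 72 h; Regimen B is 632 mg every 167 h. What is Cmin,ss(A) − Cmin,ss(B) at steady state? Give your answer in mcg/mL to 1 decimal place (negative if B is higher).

Regimen A: f = (1/2)^(72/47) ≈ 0.3458; Cmin,ss = (672/117)·f/(1−f) ≈ 3.036 mcg/mL.
Regimen B: f = (1/2)^(167/47) ≈ 0.0852; Cmin,ss = (632/117)·f/(1−f) ≈ 0.503 mcg/mL.
Difference ≈ 3.036 − 0.503 ≈ 2.533 mcg/mL.

2.5 mcg/mL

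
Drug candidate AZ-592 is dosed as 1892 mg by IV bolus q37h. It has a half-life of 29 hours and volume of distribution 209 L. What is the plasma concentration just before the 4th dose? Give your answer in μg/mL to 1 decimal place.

f = (1/2)^(τ/t½) = (1/2)^(37/29) ≈ 0.4130.
C₀ = D/Vd = 1892/209 ≈ 9.053 μg/mL.
Before the 4th dose, 3 doses have been given. Superposition: Cmin = C₀·(f + f² + … + f^3).
≈ 9.053 × (0.4130 + 0.1706 + 0.0704) ≈ 9.053 × 0.6540 ≈ 5.921 μg/mL.

5.9 μg/mL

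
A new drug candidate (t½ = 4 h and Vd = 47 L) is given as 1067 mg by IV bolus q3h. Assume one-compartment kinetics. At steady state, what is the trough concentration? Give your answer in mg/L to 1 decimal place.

Over one 3-h interval, 3/4 ≈ 0.75 half-lives elapse, leaving f ≈ 0.5946 of each dose.
Accumulation ratio R = 1/(1 − f) ≈ 1/0.4054 ≈ 2.4667.
Single-dose peak C₀ = D/Vd = 1067/47 ≈ 22.702 mg/L.
Steady-state peak Cmax,ss = C₀·R ≈ 22.702 × 2.4667 ≈ 55.999 mg/L.
One interval later, Cmin,ss = Cmax,ss·e^(−kτ) ≈ 55.999 × 0.5946 ≈ 33.297 mg/L.

33.3 mg/L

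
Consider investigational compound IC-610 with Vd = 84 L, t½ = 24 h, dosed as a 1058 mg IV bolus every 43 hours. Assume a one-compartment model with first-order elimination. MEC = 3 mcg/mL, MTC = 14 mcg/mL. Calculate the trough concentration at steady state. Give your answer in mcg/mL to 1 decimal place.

Over one 43-h interval, 43/24 ≈ 1.7917 half-lives elapse, leaving f ≈ 0.2888 of each dose.
Accumulation ratio R = 1/(1 − f) ≈ 1/0.7112 ≈ 1.4061.
Single-dose peak C₀ = D/Vd = 1058/84 ≈ 12.595 mcg/mL.
Steady-state peak Cmax,ss = C₀·R ≈ 12.595 × 1.4061 ≈ 17.710 mcg/mL.
Steady-state trough Cmin,ss = Cmax,ss·f ≈ 17.710 × 0.2888 ≈ 5.115 mcg/mL.
Trough 5.1 mcg/mL vs MEC 3 mcg/mL: adequate.

5.1 mcg/mL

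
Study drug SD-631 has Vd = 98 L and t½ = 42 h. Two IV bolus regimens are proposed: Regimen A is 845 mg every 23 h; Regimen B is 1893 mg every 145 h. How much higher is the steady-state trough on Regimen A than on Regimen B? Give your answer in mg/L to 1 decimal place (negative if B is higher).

16.7 mg/L

Regimen A: f = (1/2)^(23/42) ≈ 0.6841; Cmin,ss = (845/98)·f/(1−f) ≈ 18.672 mg/L.
Regimen B: f = (1/2)^(145/42) ≈ 0.0914; Cmin,ss = (1893/98)·f/(1−f) ≈ 1.943 mg/L.
Difference ≈ 18.672 − 1.943 ≈ 16.729 mg/L.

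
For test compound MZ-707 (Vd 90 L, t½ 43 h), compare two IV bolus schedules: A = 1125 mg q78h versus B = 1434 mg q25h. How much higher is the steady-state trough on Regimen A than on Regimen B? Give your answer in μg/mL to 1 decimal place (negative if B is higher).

-27.1 μg/mL

Regimen A: f = (1/2)^(78/43) ≈ 0.2844; Cmin,ss = (1125/90)·f/(1−f) ≈ 4.968 μg/mL.
Regimen B: f = (1/2)^(25/43) ≈ 0.6683; Cmin,ss = (1434/90)·f/(1−f) ≈ 32.102 μg/mL.
Difference ≈ 4.968 − 32.102 ≈ -27.134 μg/mL.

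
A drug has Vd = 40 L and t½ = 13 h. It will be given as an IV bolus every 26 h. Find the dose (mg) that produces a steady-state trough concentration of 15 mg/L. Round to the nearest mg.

1800 mg

τ/t½ = 26/13 ≈ 2, so f = (1/2)^(26/13) ≈ 0.250000.
Cmin,ss = (D/Vd)·f/(1−f), so D = Cmin,ss·Vd·(1−f)/f.
D = 15 × 40 × (1−f)/f ≈ 15 × 40 × 3.00000 ≈ 1800.00 mg.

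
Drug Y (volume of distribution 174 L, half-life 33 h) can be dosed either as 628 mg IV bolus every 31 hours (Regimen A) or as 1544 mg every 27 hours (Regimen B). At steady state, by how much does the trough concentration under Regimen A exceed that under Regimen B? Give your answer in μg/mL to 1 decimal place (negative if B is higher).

-7.7 μg/mL

Regimen A: f = (1/2)^(31/33) ≈ 0.5215; Cmin,ss = (628/174)·f/(1−f) ≈ 3.934 μg/mL.
Regimen B: f = (1/2)^(27/33) ≈ 0.5672; Cmin,ss = (1544/174)·f/(1−f) ≈ 11.629 μg/mL.
Difference ≈ 3.934 − 11.629 ≈ -7.695 μg/mL.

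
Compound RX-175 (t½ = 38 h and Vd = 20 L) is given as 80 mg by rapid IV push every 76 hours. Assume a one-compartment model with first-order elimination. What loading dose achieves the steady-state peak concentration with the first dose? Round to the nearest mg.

f = (1/2)^(76/38) ≈ 0.250000; accumulation ratio R = 1/(1−f) ≈ 1.33333.
Loading dose to hit Cmax,ss on first dose: D_load = D_maint·R ≈ 80 × 1.33333 ≈ 106.67 mg.

107 mg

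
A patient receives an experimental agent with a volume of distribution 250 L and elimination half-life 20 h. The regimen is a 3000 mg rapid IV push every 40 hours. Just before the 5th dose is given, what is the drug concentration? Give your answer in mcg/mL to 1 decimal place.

f = (1/2)^(τ/t½) = (1/2)^(40/20) ≈ 0.2500.
C₀ = D/Vd = 3000/250 ≈ 12.000 mcg/mL.
Before the 5th dose, 4 doses have been given. Superposition: Cmin = C₀·(f + f² + … + f^4).
≈ 12.000 × (0.2500 + 0.0625 + 0.0156 + 0.0039) ≈ 12.000 × 0.3320 ≈ 3.984 mcg/mL.

4.0 mcg/mL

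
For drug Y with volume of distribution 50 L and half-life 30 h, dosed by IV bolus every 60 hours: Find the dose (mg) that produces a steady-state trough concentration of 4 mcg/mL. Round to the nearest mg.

τ/t½ = 60/30 ≈ 2, so f = (1/2)^(60/30) ≈ 0.250000.
Cmin,ss = (D/Vd)·f/(1−f), so D = Cmin,ss·Vd·(1−f)/f.
D = 4 × 50 × (1−f)/f ≈ 4 × 50 × 3.00000 ≈ 600.00 mg.

600 mg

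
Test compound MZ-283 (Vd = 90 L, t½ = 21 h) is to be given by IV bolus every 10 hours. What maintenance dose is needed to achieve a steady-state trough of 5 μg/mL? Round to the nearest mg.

τ/t½ = 10/21 ≈ 0.47619, so f = (1/2)^(10/21) ≈ 0.718873.
Cmin,ss = (D/Vd)·f/(1−f), so D = Cmin,ss·Vd·(1−f)/f.
D = 5 × 90 × (1−f)/f ≈ 5 × 90 × 0.39107 ≈ 175.98 mg.

176 mg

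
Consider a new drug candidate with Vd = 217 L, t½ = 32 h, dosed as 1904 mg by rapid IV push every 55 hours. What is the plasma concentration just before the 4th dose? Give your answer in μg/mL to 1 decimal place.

f = (1/2)^(τ/t½) = (1/2)^(55/32) ≈ 0.3038.
C₀ = D/Vd = 1904/217 ≈ 8.774 μg/mL.
Before the 4th dose, 3 doses have been given. Superposition: Cmin = C₀·(f + f² + … + f^3).
≈ 8.774 × (0.3038 + 0.0923 + 0.0280) ≈ 8.774 × 0.4241 ≈ 3.721 μg/mL.

3.7 μg/mL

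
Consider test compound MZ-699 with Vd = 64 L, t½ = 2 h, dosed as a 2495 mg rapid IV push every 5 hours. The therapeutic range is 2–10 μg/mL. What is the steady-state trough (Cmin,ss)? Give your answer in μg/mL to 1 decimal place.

Over one 5-h interval, 5/2 ≈ 2.5 half-lives elapse, leaving f ≈ 0.1768 of each dose.
Single-dose peak C₀ = D/Vd = 2495/64 ≈ 38.984 μg/mL.
Steady-state trough Cmin,ss = C₀·f/(1−f) ≈ 38.984 × 0.1768/0.8232 ≈ 8.373 μg/mL.
Trough 8.4 μg/mL vs MEC 2 μg/mL: adequate.

8.4 μg/mL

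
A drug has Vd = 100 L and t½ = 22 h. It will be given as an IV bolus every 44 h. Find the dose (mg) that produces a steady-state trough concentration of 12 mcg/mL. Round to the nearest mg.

τ/t½ = 44/22 ≈ 2, so f = (1/2)^(44/22) ≈ 0.250000.
Cmin,ss = (D/Vd)·f/(1−f), so D = Cmin,ss·Vd·(1−f)/f.
D = 12 × 100 × (1−f)/f ≈ 12 × 100 × 3.00000 ≈ 3600.00 mg.

3600 mg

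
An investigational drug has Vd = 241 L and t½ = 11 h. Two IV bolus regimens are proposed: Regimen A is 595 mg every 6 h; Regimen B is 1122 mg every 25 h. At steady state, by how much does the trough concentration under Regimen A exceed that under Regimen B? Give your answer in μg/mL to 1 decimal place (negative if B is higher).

Regimen A: f = (1/2)^(6/11) ≈ 0.6852; Cmin,ss = (595/241)·f/(1−f) ≈ 5.374 μg/mL.
Regimen B: f = (1/2)^(25/11) ≈ 0.2069; Cmin,ss = (1122/241)·f/(1−f) ≈ 1.215 μg/mL.
Difference ≈ 5.374 − 1.215 ≈ 4.159 μg/mL.

4.2 μg/mL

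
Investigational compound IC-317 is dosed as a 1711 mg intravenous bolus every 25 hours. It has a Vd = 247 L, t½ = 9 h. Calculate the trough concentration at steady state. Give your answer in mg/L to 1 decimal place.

τ/t½ = 25/9 ≈ 2.7778, so fraction remaining f = (1/2)^(25/9) ≈ 0.1458.
Accumulation ratio R = 1/(1 − f) ≈ 1/0.8542 ≈ 1.1707.
Single-dose peak C₀ = D/Vd = 1711/247 ≈ 6.927 mg/L.
Cmax,ss = C₀/(1 − f) ≈ 6.927/0.8542 ≈ 8.109 mg/L.
Steady-state trough Cmin,ss = Cmax,ss·f ≈ 8.109 × 0.1458 ≈ 1.182 mg/L.

1.2 mg/L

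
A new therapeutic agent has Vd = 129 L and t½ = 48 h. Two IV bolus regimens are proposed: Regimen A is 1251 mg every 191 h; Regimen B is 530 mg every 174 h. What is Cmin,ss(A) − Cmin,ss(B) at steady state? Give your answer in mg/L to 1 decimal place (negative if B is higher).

Regimen A: f = (1/2)^(191/48) ≈ 0.0634; Cmin,ss = (1251/129)·f/(1−f) ≈ 0.656 mg/L.
Regimen B: f = (1/2)^(174/48) ≈ 0.0811; Cmin,ss = (530/129)·f/(1−f) ≈ 0.363 mg/L.
Difference ≈ 0.656 − 0.363 ≈ 0.293 mg/L.

0.3 mg/L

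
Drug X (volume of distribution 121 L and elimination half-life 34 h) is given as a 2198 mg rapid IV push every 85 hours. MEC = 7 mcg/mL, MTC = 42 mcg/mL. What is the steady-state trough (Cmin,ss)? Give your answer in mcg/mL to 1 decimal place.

Over one 85-h interval, 85/34 ≈ 2.5 half-lives elapse, leaving f ≈ 0.1768 of each dose.
At steady state, accumulation factor R = 1/(1 − e^(−kτ)) ≈ 1.2148.
Single-dose peak C₀ = D/Vd = 2198/121 ≈ 18.165 mcg/mL.
Cmax,ss = C₀/(1 − f) ≈ 18.165/0.8232 ≈ 22.066 mcg/mL.
Steady-state trough Cmin,ss = Cmax,ss·f ≈ 22.066 × 0.1768 ≈ 3.901 mcg/mL.
Trough 3.9 mcg/mL vs MEC 7 mcg/mL: subtherapeutic.

3.9 mcg/mL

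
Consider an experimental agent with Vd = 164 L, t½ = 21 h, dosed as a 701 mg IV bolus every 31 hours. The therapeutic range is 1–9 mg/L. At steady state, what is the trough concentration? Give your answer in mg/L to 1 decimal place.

Over one 31-h interval, 31/21 ≈ 1.4762 half-lives elapse, leaving f ≈ 0.3594 of each dose.
At steady state, accumulation factor R = 1/(1 − e^(−kτ)) ≈ 1.5610.
Single-dose peak C₀ = D/Vd = 701/164 ≈ 4.274 mg/L.
Cmax,ss = C₀/(1 − f) ≈ 4.274/0.6406 ≈ 6.672 mg/L.
One interval later, Cmin,ss = Cmax,ss·e^(−kτ) ≈ 6.672 × 0.3594 ≈ 2.398 mg/L.
Trough 2.4 mg/L vs MEC 1 mg/L: adequate.

2.4 mg/L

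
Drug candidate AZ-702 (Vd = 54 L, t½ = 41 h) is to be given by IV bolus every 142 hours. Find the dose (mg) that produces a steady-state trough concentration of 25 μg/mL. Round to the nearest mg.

τ/t½ = 142/41 ≈ 3.4634, so f = (1/2)^(142/41) ≈ 0.090658.
Cmin,ss = (D/Vd)·f/(1−f), so D = Cmin,ss·Vd·(1−f)/f.
D = 25 × 54 × (1−f)/f ≈ 25 × 54 × 10.03047 ≈ 13541.13 mg.

13541 mg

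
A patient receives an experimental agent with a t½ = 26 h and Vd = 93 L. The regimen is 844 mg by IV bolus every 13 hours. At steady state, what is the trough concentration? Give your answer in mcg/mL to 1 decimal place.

τ/t½ = 13/26 ≈ 0.5, so fraction remaining f = (1/2)^(13/26) ≈ 0.7071.
At steady state, accumulation factor R = 1/(1 − e^(−kτ)) ≈ 3.4141.
Single-dose peak C₀ = D/Vd = 844/93 ≈ 9.075 mcg/mL.
Steady-state peak Cmax,ss = C₀·R ≈ 9.075 × 3.4141 ≈ 30.983 mcg/mL.
Steady-state trough Cmin,ss = Cmax,ss·f ≈ 30.983 × 0.7071 ≈ 21.908 mcg/mL.

21.9 mcg/mL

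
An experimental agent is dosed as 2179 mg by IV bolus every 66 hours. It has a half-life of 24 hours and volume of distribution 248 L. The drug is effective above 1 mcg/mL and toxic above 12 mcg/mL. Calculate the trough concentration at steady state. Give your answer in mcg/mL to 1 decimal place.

k = ln2/t½ = ln2/24 ≈ 0.028881 h⁻¹; fraction remaining f = e^(−kτ) = e^(−0.028881×66) ≈ 0.1487.
Accumulation ratio R = 1/(1 − f) ≈ 1/0.8513 ≈ 1.1747.
Single-dose peak C₀ = D/Vd = 2179/248 ≈ 8.786 mcg/mL.
Cmax,ss = C₀/(1 − f) ≈ 8.786/0.8513 ≈ 10.321 mcg/mL.
Steady-state trough Cmin,ss = Cmax,ss·f ≈ 10.321 × 0.1487 ≈ 1.535 mcg/mL.
Trough 1.5 mcg/mL vs MEC 1 mcg/mL: adequate.

1.5 mcg/mL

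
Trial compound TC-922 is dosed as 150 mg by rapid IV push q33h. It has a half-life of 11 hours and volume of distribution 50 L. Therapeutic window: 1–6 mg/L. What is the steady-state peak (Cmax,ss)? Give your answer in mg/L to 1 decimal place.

The dosing interval is 3 half-lives, so f = 2^(−3) = 0.125.
At steady state, R = 1/(1 − 0.125) = 8/7.
Single-dose peak C₀ = D/Vd = 150/50 = 3 mg/L.
Steady-state peak Cmax,ss = C₀·R = 3 × 8/7 ≈ 3.429 mg/L.
Peak 3.4 mg/L vs MTC 6 mg/L: below toxic threshold.

3.4 mg/L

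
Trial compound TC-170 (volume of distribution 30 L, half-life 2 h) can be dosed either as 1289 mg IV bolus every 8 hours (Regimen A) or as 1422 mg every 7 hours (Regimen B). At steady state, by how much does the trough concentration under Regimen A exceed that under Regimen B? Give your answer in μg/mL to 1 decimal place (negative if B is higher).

Regimen A: f = (1/2)^(8/2) ≈ 0.0625; Cmin,ss = (1289/30)·f/(1−f) ≈ 2.864 μg/mL.
Regimen B: f = (1/2)^(7/2) ≈ 0.0884; Cmin,ss = (1422/30)·f/(1−f) ≈ 4.596 μg/mL.
Difference ≈ 2.864 − 4.596 ≈ -1.732 μg/mL.

-1.7 μg/mL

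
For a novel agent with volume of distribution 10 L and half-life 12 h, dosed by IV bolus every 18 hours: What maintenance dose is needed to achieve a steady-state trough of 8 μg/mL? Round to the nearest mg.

τ/t½ = 18/12 ≈ 1.5, so f = (1/2)^(18/12) ≈ 0.353553.
Cmin,ss = (D/Vd)·f/(1−f), so D = Cmin,ss·Vd·(1−f)/f.
D = 8 × 10 × (1−f)/f ≈ 8 × 10 × 1.82843 ≈ 146.27 mg.

146 mg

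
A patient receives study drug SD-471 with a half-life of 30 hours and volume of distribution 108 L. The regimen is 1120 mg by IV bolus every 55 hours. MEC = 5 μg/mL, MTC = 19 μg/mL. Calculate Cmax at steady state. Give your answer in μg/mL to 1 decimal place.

14.4 μg/mL

Over one 55-h interval, 55/30 ≈ 1.8333 half-lives elapse, leaving f ≈ 0.2806 of each dose.
Accumulation ratio R = 1/(1 − f) ≈ 1/0.7194 ≈ 1.3900.
Single-dose peak C₀ = D/Vd = 1120/108 ≈ 10.370 μg/mL.
Steady-state peak Cmax,ss = C₀·R ≈ 10.370 × 1.3900 ≈ 14.414 μg/mL.
Peak 14.4 μg/mL vs MTC 19 μg/mL: below toxic threshold.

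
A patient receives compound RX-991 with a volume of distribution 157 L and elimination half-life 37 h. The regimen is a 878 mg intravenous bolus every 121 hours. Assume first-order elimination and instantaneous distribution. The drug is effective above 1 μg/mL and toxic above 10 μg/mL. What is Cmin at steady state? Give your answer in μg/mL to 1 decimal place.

Over one 121-h interval, 121/37 ≈ 3.2703 half-lives elapse, leaving f ≈ 0.1036 of each dose.
Each bolus raises the concentration by D/Vd = 878/157 ≈ 5.592 μg/mL.
Steady-state trough Cmin,ss = C₀·f/(1−f) ≈ 5.592 × 0.1036/0.8964 ≈ 0.646 μg/mL.
Trough 0.6 μg/mL vs MEC 1 μg/mL: subtherapeutic.

0.6 μg/mL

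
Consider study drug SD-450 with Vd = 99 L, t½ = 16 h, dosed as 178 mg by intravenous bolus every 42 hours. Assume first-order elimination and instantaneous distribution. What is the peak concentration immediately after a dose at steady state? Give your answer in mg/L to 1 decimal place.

τ/t½ = 42/16 ≈ 2.625, so fraction remaining f = (1/2)^(42/16) ≈ 0.1621.
Accumulation ratio R = 1/(1 − f) ≈ 1/0.8379 ≈ 1.1935.
Each bolus raises the concentration by D/Vd = 178/99 ≈ 1.798 mg/L.
Steady-state peak Cmax,ss = C₀·R ≈ 1.798 × 1.1935 ≈ 2.146 mg/L.

2.1 mg/L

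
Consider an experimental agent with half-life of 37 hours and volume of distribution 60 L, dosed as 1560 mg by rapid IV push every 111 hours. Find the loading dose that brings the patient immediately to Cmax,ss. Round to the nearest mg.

1783 mg

f = (1/2)^(111/37) ≈ 0.125000; accumulation ratio R = 1/(1−f) ≈ 1.14286.
Loading dose to hit Cmax,ss on first dose: D_load = D_maint·R ≈ 1560 × 1.14286 ≈ 1782.86 mg.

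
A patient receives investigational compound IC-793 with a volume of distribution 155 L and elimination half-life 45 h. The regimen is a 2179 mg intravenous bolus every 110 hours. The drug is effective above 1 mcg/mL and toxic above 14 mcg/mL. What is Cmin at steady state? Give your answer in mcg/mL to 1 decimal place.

3.2 mcg/mL

τ/t½ = 110/45 ≈ 2.4444, so fraction remaining f = (1/2)^(110/45) ≈ 0.1837.
Accumulation ratio R = 1/(1 − f) ≈ 1/0.8163 ≈ 1.2250.
Single-dose peak C₀ = D/Vd = 2179/155 ≈ 14.058 mcg/mL.
Steady-state peak Cmax,ss = C₀·R ≈ 14.058 × 1.2250 ≈ 17.221 mcg/mL.
Steady-state trough Cmin,ss = Cmax,ss·f ≈ 17.221 × 0.1837 ≈ 3.163 mcg/mL.
Trough 3.2 mcg/mL vs MEC 1 mcg/mL: adequate.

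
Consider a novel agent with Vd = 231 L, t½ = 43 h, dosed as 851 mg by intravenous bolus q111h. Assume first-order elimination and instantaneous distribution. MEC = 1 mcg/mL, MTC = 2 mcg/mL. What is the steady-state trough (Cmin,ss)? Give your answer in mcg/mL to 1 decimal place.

τ/t½ = 111/43 ≈ 2.5814, so fraction remaining f = (1/2)^(111/43) ≈ 0.1671.
At steady state, accumulation factor R = 1/(1 − e^(−kτ)) ≈ 1.2006.
Single-dose peak C₀ = D/Vd = 851/231 ≈ 3.684 mcg/mL.
Steady-state peak Cmax,ss = C₀·R ≈ 3.684 × 1.2006 ≈ 4.423 mcg/mL.
One interval later, Cmin,ss = Cmax,ss·e^(−kτ) ≈ 4.423 × 0.1671 ≈ 0.739 mcg/mL.
Trough 0.7 mcg/mL vs MEC 1 mcg/mL: subtherapeutic.

0.7 mcg/mL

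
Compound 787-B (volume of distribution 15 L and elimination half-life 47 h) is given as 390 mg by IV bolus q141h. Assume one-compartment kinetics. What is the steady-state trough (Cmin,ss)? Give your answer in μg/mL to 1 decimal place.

The dosing interval is 3 half-lives, so f = 2^(−3) = 0.125.
Accumulation ratio R = 1/(1 − f) = 1/0.875 = 8/7.
Single-dose peak C₀ = D/Vd = 390/15 = 26 μg/mL.
Steady-state peak Cmax,ss = C₀·R = 26 × 8/7 ≈ 29.714 μg/mL.
Steady-state trough Cmin,ss = Cmax,ss·f ≈ 29.714 × 0.125 ≈ 3.714 μg/mL.

3.7 μg/mL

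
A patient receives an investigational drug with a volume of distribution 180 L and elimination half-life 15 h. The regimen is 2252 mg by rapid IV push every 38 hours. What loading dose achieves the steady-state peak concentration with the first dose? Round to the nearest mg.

f = (1/2)^(38/15) ≈ 0.172739; accumulation ratio R = 1/(1−f) ≈ 1.20881.
Loading dose to hit Cmax,ss on first dose: D_load = D_maint·R ≈ 2252 × 1.20881 ≈ 2722.24 mg.

2722 mg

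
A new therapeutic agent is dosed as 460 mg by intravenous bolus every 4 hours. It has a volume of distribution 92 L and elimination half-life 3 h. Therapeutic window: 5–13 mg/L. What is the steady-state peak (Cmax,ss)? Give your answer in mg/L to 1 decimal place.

Over one 4-h interval, 4/3 ≈ 1.3333 half-lives elapse, leaving f ≈ 0.3969 of each dose.
Accumulation ratio R = 1/(1 − f) ≈ 1/0.6031 ≈ 1.6581.
Single-dose peak C₀ = D/Vd = 460/92 ≈ 5.000 mg/L.
Steady-state peak Cmax,ss = C₀·R ≈ 5.000 × 1.6581 ≈ 8.290 mg/L.
Peak 8.3 mg/L vs MTC 13 mg/L: below toxic threshold.

8.3 mg/L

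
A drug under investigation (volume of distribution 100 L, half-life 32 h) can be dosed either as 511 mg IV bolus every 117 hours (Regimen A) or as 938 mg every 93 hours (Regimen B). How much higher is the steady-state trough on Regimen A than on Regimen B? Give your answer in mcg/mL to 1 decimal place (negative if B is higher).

Regimen A: f = (1/2)^(117/32) ≈ 0.0793; Cmin,ss = (511/100)·f/(1−f) ≈ 0.440 mcg/mL.
Regimen B: f = (1/2)^(93/32) ≈ 0.1334; Cmin,ss = (938/100)·f/(1−f) ≈ 1.444 mcg/mL.
Difference ≈ 0.440 − 1.444 ≈ -1.004 mcg/mL.

-1.0 mcg/mL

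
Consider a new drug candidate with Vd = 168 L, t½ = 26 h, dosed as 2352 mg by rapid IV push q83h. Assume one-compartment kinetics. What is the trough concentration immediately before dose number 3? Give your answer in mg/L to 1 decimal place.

1.7 mg/L

f = (1/2)^(τ/t½) = (1/2)^(83/26) ≈ 0.1094.
C₀ = D/Vd = 2352/168 ≈ 14.000 mg/L.
Before the 3rd dose, 2 doses have been given. Superposition: Cmin = C₀·(f + f²).
≈ 14.000 × (0.1094 + 0.0120) ≈ 14.000 × 0.1214 ≈ 1.700 mg/L.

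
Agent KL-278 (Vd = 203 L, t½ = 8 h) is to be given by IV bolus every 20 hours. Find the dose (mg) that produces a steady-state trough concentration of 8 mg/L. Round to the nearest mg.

τ/t½ = 20/8 ≈ 2.5, so f = (1/2)^(20/8) ≈ 0.176777.
Cmin,ss = (D/Vd)·f/(1−f), so D = Cmin,ss·Vd·(1−f)/f.
D = 8 × 203 × (1−f)/f ≈ 8 × 203 × 4.65684 ≈ 7562.71 mg.

7563 mg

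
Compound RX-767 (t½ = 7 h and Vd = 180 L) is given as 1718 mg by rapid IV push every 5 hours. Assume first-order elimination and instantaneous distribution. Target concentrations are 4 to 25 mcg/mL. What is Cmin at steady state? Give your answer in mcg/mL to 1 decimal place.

14.9 mcg/mL

k = ln2/t½ = ln2/7 ≈ 0.099021 h⁻¹; fraction remaining f = e^(−kτ) = e^(−0.099021×5) ≈ 0.6095.
At steady state, accumulation factor R = 1/(1 − e^(−kτ)) ≈ 2.5608.
Each bolus raises the concentration by D/Vd = 1718/180 ≈ 9.544 mcg/mL.
Steady-state peak Cmax,ss = C₀·R ≈ 9.544 × 2.5608 ≈ 24.440 mcg/mL.
One interval later, Cmin,ss = Cmax,ss·e^(−kτ) ≈ 24.440 × 0.6095 ≈ 14.896 mcg/mL.
Trough 14.9 mcg/mL vs MEC 4 mcg/mL: adequate.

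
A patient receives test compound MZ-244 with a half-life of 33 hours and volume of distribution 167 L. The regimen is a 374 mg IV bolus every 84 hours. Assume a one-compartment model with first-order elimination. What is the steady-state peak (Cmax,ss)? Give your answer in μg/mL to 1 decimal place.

k = ln2/t½ = ln2/33 ≈ 0.021004 h⁻¹; fraction remaining f = e^(−kτ) = e^(−0.021004×84) ≈ 0.1713.
At steady state, accumulation factor R = 1/(1 − e^(−kτ)) ≈ 1.2067.
Single-dose peak C₀ = D/Vd = 374/167 ≈ 2.240 μg/mL.
Steady-state peak Cmax,ss = C₀·R ≈ 2.240 × 1.2067 ≈ 2.703 μg/mL.

2.7 μg/mL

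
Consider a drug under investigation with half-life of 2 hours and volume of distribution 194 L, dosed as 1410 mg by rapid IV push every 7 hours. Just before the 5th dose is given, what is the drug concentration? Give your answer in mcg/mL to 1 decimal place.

0.7 mcg/mL

f = (1/2)^(τ/t½) = (1/2)^(7/2) ≈ 0.0884.
C₀ = D/Vd = 1410/194 ≈ 7.268 mcg/mL.
Before the 5th dose, 4 doses have been given. Superposition: Cmin = C₀·(f + f² + … + f^4).
≈ 7.268 × (0.0884 + 0.0078 + 0.0007 + 0.0001) ≈ 7.268 × 0.0970 ≈ 0.705 mcg/mL.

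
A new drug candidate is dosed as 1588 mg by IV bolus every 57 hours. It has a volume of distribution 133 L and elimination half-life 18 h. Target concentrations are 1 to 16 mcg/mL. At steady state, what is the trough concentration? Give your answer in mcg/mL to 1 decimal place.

k = ln2/t½ = ln2/18 ≈ 0.038508 h⁻¹; fraction remaining f = e^(−kτ) = e^(−0.038508×57) ≈ 0.1114.
At steady state, accumulation factor R = 1/(1 − e^(−kτ)) ≈ 1.1254.
Each bolus raises the concentration by D/Vd = 1588/133 ≈ 11.940 mcg/mL.
Cmax,ss = C₀/(1 − f) ≈ 11.940/0.8886 ≈ 13.437 mcg/mL.
Steady-state trough Cmin,ss = Cmax,ss·f ≈ 13.437 × 0.1114 ≈ 1.497 mcg/mL.
Trough 1.5 mcg/mL vs MEC 1 mcg/mL: adequate.

1.5 mcg/mL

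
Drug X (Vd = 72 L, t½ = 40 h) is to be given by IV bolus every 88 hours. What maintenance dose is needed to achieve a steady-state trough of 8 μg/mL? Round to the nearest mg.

τ/t½ = 88/40 ≈ 2.2, so f = (1/2)^(88/40) ≈ 0.217638.
Cmin,ss = (D/Vd)·f/(1−f), so D = Cmin,ss·Vd·(1−f)/f.
D = 8 × 72 × (1−f)/f ≈ 8 × 72 × 3.59479 ≈ 2070.60 mg.

2071 mg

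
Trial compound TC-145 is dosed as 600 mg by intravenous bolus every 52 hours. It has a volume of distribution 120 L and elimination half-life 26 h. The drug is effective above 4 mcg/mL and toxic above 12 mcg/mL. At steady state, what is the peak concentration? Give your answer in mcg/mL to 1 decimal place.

The dosing interval is 2 half-lives, so f = 2^(−2) = 0.25.
At steady state, R = 1/(1 − 0.25) = 4/3.
Single-dose peak C₀ = D/Vd = 600/120 = 5 mcg/mL.
Steady-state peak Cmax,ss = C₀·R = 5 × 4/3 ≈ 6.667 mcg/mL.
Peak 6.7 mcg/mL vs MTC 12 mcg/mL: below toxic threshold.

6.7 mcg/mL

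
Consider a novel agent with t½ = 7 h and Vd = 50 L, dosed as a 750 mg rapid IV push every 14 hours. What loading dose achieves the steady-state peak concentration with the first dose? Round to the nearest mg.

f = (1/2)^(14/7) ≈ 0.250000; accumulation ratio R = 1/(1−f) ≈ 1.33333.
Loading dose to hit Cmax,ss on first dose: D_load = D_maint·R ≈ 750 × 1.33333 ≈ 1000.00 mg.

1000 mg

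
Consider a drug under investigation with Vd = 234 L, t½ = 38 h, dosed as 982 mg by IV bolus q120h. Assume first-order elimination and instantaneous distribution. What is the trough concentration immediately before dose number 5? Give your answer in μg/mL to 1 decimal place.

f = (1/2)^(τ/t½) = (1/2)^(120/38) ≈ 0.1120.
C₀ = D/Vd = 982/234 ≈ 4.197 μg/mL.
Before the 5th dose, 4 doses have been given. Superposition: Cmin = C₀·(f + f² + … + f^4).
≈ 4.197 × (0.1120 + 0.0125 + 0.0014 + 0.0002) ≈ 4.197 × 0.1261 ≈ 0.529 μg/mL.

0.5 μg/mL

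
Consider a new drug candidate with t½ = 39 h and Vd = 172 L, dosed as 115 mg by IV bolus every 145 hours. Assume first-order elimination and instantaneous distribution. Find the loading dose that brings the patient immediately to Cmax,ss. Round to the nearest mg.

124 mg

f = (1/2)^(145/39) ≈ 0.075995; accumulation ratio R = 1/(1−f) ≈ 1.08225.
Loading dose to hit Cmax,ss on first dose: D_load = D_maint·R ≈ 115 × 1.08225 ≈ 124.46 mg.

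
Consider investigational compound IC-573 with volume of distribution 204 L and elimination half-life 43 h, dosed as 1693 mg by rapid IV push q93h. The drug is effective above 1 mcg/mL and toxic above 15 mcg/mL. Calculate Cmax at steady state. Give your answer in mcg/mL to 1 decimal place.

Over one 93-h interval, 93/43 ≈ 2.1628 half-lives elapse, leaving f ≈ 0.2233 of each dose.
At steady state, accumulation factor R = 1/(1 − e^(−kτ)) ≈ 1.2875.
Single-dose peak C₀ = D/Vd = 1693/204 ≈ 8.299 mcg/mL.
Steady-state peak Cmax,ss = C₀·R ≈ 8.299 × 1.2875 ≈ 10.685 mcg/mL.
Peak 10.7 mcg/mL vs MTC 15 mcg/mL: below toxic threshold.

10.7 mcg/mL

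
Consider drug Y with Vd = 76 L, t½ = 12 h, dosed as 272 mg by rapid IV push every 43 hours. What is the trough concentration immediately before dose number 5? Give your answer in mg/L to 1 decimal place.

f = (1/2)^(τ/t½) = (1/2)^(43/12) ≈ 0.0834.
C₀ = D/Vd = 272/76 ≈ 3.579 mg/L.
Before the 5th dose, 4 doses have been given. Superposition: Cmin = C₀·(f + f² + … + f^4).
≈ 3.579 × (0.0834 + 0.0070 + 0.0006 + 0.0000) ≈ 3.579 × 0.0910 ≈ 0.326 mg/L.

0.3 mg/L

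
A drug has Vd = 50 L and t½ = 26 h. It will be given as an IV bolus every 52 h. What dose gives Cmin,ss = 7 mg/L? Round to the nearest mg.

1050 mg

τ/t½ = 52/26 ≈ 2, so f = (1/2)^(52/26) ≈ 0.250000.
Cmin,ss = (D/Vd)·f/(1−f), so D = Cmin,ss·Vd·(1−f)/f.
D = 7 × 50 × (1−f)/f ≈ 7 × 50 × 3.00000 ≈ 1050.00 mg.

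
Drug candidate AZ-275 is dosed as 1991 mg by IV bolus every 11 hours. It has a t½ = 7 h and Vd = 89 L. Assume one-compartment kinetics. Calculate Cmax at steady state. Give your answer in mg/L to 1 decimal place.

33.7 mg/L

k = ln2/t½ = ln2/7 ≈ 0.099021 h⁻¹; fraction remaining f = e^(−kτ) = e^(−0.099021×11) ≈ 0.3365.
Accumulation ratio R = 1/(1 − f) ≈ 1/0.6635 ≈ 1.5072.
Each bolus raises the concentration by D/Vd = 1991/89 ≈ 22.371 mg/L.
Cmax,ss = C₀/(1 − f) ≈ 22.371/0.6635 ≈ 33.717 mg/L.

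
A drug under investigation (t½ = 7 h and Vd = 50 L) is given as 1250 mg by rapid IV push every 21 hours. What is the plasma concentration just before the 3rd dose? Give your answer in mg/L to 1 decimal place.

3.5 mg/L

f = (1/2)^(τ/t½) = (1/2)^(21/7) ≈ 0.1250.
C₀ = D/Vd = 1250/50 ≈ 25.000 mg/L.
Before the 3rd dose, 2 doses have been given. Superposition: Cmin = C₀·(f + f²).
≈ 25.000 × (0.1250 + 0.0156) ≈ 25.000 × 0.1406 ≈ 3.515 mg/L.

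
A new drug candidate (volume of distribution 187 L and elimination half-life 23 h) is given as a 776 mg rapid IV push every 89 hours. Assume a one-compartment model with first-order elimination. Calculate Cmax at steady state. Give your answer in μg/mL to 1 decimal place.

Over one 89-h interval, 89/23 ≈ 3.8696 half-lives elapse, leaving f ≈ 0.0684 of each dose.
Accumulation ratio R = 1/(1 − f) ≈ 1/0.9316 ≈ 1.0734.
Each bolus raises the concentration by D/Vd = 776/187 ≈ 4.150 μg/mL.
Steady-state peak Cmax,ss = C₀·R ≈ 4.150 × 1.0734 ≈ 4.455 μg/mL.

4.5 μg/mL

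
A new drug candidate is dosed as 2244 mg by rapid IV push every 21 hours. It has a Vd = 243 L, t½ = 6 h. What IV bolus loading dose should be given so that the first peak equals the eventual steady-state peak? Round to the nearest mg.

f = (1/2)^(21/6) ≈ 0.088388; accumulation ratio R = 1/(1−f) ≈ 1.09696.
Loading dose to hit Cmax,ss on first dose: D_load = D_maint·R ≈ 2244 × 1.09696 ≈ 2461.58 mg.

2462 mg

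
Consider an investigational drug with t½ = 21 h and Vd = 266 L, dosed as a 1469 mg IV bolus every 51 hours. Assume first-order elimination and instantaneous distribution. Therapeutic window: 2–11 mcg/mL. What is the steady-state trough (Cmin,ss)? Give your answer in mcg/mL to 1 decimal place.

k = ln2/t½ = ln2/21 ≈ 0.033007 h⁻¹; fraction remaining f = e^(−kτ) = e^(−0.033007×51) ≈ 0.1857.
Accumulation ratio R = 1/(1 − f) ≈ 1/0.8143 ≈ 1.2280.
Single-dose peak C₀ = D/Vd = 1469/266 ≈ 5.523 mcg/mL.
Cmax,ss = C₀/(1 − f) ≈ 5.523/0.8143 ≈ 6.783 mcg/mL.
Steady-state trough Cmin,ss = Cmax,ss·f ≈ 6.783 × 0.1857 ≈ 1.260 mcg/mL.
Trough 1.3 mcg/mL vs MEC 2 mcg/mL: subtherapeutic.

1.3 mcg/mL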